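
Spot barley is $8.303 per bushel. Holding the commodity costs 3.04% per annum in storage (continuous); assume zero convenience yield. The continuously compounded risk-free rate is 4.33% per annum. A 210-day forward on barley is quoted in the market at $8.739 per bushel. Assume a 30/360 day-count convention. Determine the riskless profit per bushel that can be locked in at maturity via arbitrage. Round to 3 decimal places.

$0.071 per bushel

Fair forward: F* = S·e^(carry·T), with carry = (r + u) = 0.0433 + 0.0304 = 0.0737
F* = 8.303 · e^(0.0737 × 210/360) = 8.303 · e^0.042992 = 8.303 × 1.043930 = $8.6678
Market $8.739 > fair $8.6678: forward overpriced → cash-and-carry (buy spot, short the forward).
At maturity, profit = |F_mkt − F*| = |8.739 − 8.6678| = $0.071 per bushel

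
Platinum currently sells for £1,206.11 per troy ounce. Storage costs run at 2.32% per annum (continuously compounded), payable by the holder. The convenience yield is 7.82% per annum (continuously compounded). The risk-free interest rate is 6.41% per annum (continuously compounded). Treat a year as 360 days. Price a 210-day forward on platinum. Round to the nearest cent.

Net carry = r + u − y = 0.0641 + 0.0232 − 0.0782 = 0.0091
F = S·e^((r+u−y)T) = 1206.11 · e^(0.0091 × 210/360) = 1206.11 · e^0.00530833
= 1206.11 × 1.00532244 = £1,212.53 per troy ounce

£1,212.53 per troy ounce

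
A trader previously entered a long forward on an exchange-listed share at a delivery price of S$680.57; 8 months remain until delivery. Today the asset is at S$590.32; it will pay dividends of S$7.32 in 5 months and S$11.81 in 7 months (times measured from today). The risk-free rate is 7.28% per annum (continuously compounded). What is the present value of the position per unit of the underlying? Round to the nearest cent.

PV(remaining dividends) I = 7.32·e^(−0.0728·5/12) + 11.81·e^(−0.0728·7/12) = 18.4203
Current forward F = (S − I)·e^(rT) = (590.32 − 18.4203)·e^(0.0728·8/12) = 571.8997 × 1.049730 = 600.3403
Value (long) = (F − K)·e^(−rT) = (600.3403 − 680.57) × 0.952626 = -76.4289
Value = -S$76.43

-S$76.43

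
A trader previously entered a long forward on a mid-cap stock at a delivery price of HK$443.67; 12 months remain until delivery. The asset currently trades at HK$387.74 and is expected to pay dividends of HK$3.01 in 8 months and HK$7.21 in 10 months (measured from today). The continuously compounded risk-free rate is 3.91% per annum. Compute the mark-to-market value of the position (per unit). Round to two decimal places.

-HK$48.83

PV(remaining dividends) I = 3.01·e^(−0.0391·8/12) + 7.21·e^(−0.0391·10/12) = 9.9114
Current forward F = (S − I)·e^(rT) = (387.74 − 9.9114)·e^(0.0391·12/12) = 377.8286 × 1.039874 = 392.8941
Value (long) = (F − K)·e^(−rT) = (392.8941 − 443.67) × 0.961655 = -48.8289
Value = -HK$48.83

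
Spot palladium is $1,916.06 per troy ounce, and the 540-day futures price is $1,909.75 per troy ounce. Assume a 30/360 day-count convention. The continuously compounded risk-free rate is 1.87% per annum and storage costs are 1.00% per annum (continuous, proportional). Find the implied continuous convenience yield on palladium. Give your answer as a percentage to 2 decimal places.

3.09%

F = S·e^((r+u−y)T) ⇒ (r+u−y) = ln(F/S)/T
ln(1909.75/1916.06) = -0.003299; /T ⇒ -0.002199
y = r + u − ln(F/S)/T = 0.0187 + 0.0100 + 0.002199 = 0.030899
y = 3.09%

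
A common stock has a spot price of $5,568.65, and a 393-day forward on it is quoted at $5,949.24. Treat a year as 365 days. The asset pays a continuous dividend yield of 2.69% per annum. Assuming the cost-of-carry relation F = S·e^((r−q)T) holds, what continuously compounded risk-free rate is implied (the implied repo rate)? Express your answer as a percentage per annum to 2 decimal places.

From F = S·e^((r−q)T): (r − q) = ln(F/S)/T
ln(5949.24/5568.65) = ln(1.068345) = 0.066111
(r − q) = 0.066111 / (393/365) = 0.061401
r = ln(F/S)/T + q = 0.061401 + 0.0269 = 0.088301
r = 8.83%

8.83%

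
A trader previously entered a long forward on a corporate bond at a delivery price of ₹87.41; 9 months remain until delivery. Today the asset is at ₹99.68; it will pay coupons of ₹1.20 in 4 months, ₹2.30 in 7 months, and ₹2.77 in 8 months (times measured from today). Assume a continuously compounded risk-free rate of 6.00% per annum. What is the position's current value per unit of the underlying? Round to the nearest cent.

₹10.06

PV(remaining coupons) I = 1.20·e^(−0.0600·4/12) + 2.30·e^(−0.0600·7/12) + 2.77·e^(−0.0600·8/12) = 6.0585
Current forward F = (S − I)·e^(rT) = (99.68 − 6.0585)·e^(0.0600·9/12) = 93.6215 × 1.046028 = 97.9307
Value (long) = (F − K)·e^(−rT) = (97.9307 − 87.41) × 0.955997 = 10.0578
Value = ₹10.06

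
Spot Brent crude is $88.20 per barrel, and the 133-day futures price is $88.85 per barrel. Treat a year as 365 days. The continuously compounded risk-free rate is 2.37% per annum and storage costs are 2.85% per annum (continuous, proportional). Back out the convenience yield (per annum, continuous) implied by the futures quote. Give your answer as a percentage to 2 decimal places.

3.20%

F = S·e^((r+u−y)T) ⇒ (r+u−y) = ln(F/S)/T
ln(88.85/88.20) = 0.007343; /T ⇒ 0.020152
y = r + u − ln(F/S)/T = 0.0237 + 0.0285 − 0.020152 = 0.032048
y = 3.20%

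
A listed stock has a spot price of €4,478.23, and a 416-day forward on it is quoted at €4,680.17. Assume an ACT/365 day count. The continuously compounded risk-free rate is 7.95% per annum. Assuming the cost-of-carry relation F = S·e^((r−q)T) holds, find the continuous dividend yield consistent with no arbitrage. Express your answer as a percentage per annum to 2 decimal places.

From F = S·e^((r−q)T): (r − q) = ln(F/S)/T
ln(4680.17/4478.23) = ln(1.045094) = 0.044107
(r − q) = 0.044107 / (416/365) = 0.038700
q = r − ln(F/S)/T = 0.0795 − 0.038700 = 0.040800
q = 4.08%

4.08%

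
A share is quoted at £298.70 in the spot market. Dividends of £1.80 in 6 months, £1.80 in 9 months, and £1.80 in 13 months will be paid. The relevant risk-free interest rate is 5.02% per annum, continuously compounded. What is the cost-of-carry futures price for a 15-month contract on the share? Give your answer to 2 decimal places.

PV(dividends) I = 1.80·e^(−0.0502·6/12) + 1.80·e^(−0.0502·9/12) + 1.80·e^(−0.0502·13/12)
I = 1.7554 + 1.7335 + 1.7047 = 5.1936
F = (S − I)·e^(rT) = (298.70 − 5.1936) · e^(0.0502·15/12)
= 293.5064 · e^0.062750 = 293.5064 × 1.064761 = £312.51

£312.51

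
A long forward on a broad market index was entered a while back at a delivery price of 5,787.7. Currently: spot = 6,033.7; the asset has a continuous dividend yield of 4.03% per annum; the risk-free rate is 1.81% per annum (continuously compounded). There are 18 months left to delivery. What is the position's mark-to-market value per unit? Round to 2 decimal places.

47.09

Current fair forward for the remaining 18 months: F = S·e^((r − q)·T), (r − q) = 0.0181 − 0.0403 = -0.0222
F = 6033.7 · e^(-0.0222 × 18/12) = 6033.7 × 0.96724834 = 5836.0863
Value of long forward = (F − K)·e^(−rT) = (5836.0863 − 5787.7) · e^(−0.0181·18/12)
= 48.3863 × 0.97321525 = 47.09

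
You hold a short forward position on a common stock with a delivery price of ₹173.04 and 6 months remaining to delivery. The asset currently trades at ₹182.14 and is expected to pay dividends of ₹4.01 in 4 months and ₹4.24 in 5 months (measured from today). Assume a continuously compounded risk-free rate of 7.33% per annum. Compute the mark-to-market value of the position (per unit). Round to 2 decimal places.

-₹7.30

PV(remaining dividends) I = 4.01·e^(−0.0733·4/12) + 4.24·e^(−0.0733·5/12) = 8.0257
Current forward F = (S − I)·e^(rT) = (182.14 − 8.0257)·e^(0.0733·6/12) = 174.1143 × 1.037330 = 180.6140
Value (long) = (F − K)·e^(−rT) = (180.6140 − 173.04) × 0.964013 = 7.3014
Short position value = −(long value) = -₹7.30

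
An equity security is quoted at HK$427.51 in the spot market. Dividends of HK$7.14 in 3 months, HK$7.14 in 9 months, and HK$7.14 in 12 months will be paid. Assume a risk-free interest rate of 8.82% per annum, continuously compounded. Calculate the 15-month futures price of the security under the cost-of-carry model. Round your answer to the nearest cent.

HK$454.78

PV(dividends) I = 7.14·e^(−0.0882·3/12) + 7.14·e^(−0.0882·9/12) + 7.14·e^(−0.0882·12/12)
I = 6.9843 + 6.6830 + 6.5372 = 20.2045
F = (S − I)·e^(rT) = (427.51 − 20.2045) · e^(0.0882·15/12)
= 407.3055 · e^0.110250 = 407.3055 × 1.116557 = HK$454.78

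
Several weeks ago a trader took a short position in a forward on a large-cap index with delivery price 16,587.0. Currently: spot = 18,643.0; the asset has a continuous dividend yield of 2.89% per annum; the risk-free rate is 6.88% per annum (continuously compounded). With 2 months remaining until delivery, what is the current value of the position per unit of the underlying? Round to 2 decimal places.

-2155.53

Current fair forward for the remaining 2 months: F = S·e^((r − q)·T), (r − q) = 0.0688 − 0.0289 = 0.0399
F = 18643.0 · e^(0.0399 × 2/12) = 18643.0 × 1.00667216 = 18767.3891
Value of long forward = (F − K)·e^(−rT) = (18767.3891 − 16587.0) · e^(−0.0688·2/12)
= 2180.3891 × 0.98859882 = 2155.53
Short position value = −(long value) = -2155.53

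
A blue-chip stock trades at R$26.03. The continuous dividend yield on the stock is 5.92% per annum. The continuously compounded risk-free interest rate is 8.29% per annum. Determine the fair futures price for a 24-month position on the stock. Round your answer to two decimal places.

R$27.29

F = S·e^((r − q)T) = 26.03 · e^((0.0829 − 0.0592) × 24/12)
= 26.03 · e^0.047400 = 26.03 × 1.048541
F = R$27.29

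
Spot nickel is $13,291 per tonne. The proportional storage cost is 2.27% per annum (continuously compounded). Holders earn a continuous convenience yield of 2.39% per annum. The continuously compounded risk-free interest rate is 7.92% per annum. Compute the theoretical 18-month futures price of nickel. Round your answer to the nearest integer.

Net carry = r + u − y = 0.0792 + 0.0227 − 0.0239 = 0.0780
F = S·e^((r+u−y)T) = 13291 · e^(0.0780 × 18/12) = 13291 · e^0.117000
= 13291 × 1.124119 = $14,941 per tonne

$14,941 per tonne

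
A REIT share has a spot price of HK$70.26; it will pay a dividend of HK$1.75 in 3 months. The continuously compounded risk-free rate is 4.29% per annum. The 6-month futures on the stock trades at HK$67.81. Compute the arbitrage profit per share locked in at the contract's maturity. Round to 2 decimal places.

PV(dividends) I = 1.75·e^(−0.0429·3/12) = 1.7313
Fair futures F* = (S − I)·e^(rT) = (70.26 − 1.7313)·e^0.021450 = 68.5287 × 1.021682 = 70.0145
Market HK$67.81 < fair 70.0145: forward underpriced → reverse cash-and-carry (short the stock, invest proceeds at r, pay the dividends, go long the forward).
Profit at T = |F_mkt − F*| = |67.81 − 70.0145| = HK$2.20 per share

HK$2.20 per share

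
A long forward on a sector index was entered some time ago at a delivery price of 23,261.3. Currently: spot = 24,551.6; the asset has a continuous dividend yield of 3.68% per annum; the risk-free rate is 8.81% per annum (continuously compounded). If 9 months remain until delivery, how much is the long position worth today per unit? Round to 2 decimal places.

Current fair forward for the remaining 9 months: F = S·e^((r − q)·T), (r − q) = 0.0881 − 0.0368 = 0.0513
F = 24551.6 · e^(0.0513 × 9/12) = 24551.6 × 1.03922475 = 25514.6304
Value of long forward = (F − K)·e^(−rT) = (25514.6304 − 23261.3) · e^(−0.0881·9/12)
= 2253.3304 × 0.93606066 = 2109.25

2109.25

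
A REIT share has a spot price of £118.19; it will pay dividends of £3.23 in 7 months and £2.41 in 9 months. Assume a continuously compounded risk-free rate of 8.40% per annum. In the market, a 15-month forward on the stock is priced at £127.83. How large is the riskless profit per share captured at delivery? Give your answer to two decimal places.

£2.48 per share

PV(dividends) I = 3.23·e^(−0.0840·7/12) + 2.41·e^(−0.0840·9/12) = 5.3384
Fair forward F* = (S − I)·e^(rT) = (118.19 − 5.3384)·e^0.105000 = 112.8516 × 1.110711 = 125.3455
Market £127.83 > fair 125.3455: forward overpriced → cash-and-carry (borrow at r, buy the stock and collect the dividends, short the forward).
Profit at T = |F_mkt − F*| = |127.83 − 125.3455| = £2.48 per share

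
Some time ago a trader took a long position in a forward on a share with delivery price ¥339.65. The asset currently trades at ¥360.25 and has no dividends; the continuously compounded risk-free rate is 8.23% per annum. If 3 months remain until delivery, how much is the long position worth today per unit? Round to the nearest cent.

¥27.52

Current fair forward for the remaining 3 months: F = S·e^(r·T), r = 0.0823
F = 360.25 · e^(0.0823 × 3/12) = 360.25 × 1.020788 = 367.7389
Value of long forward = (F − K)·e^(−rT) = (367.7389 − 339.65) · e^(−0.0823·3/12)
= 28.0889 × 0.979635 = 27.52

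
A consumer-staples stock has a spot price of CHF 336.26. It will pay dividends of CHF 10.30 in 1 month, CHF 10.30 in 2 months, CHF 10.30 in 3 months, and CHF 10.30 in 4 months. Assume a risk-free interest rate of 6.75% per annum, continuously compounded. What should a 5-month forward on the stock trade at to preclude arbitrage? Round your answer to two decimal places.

CHF 304.07

PV(dividends) I = 10.30·e^(−0.0675·1/12) + 10.30·e^(−0.0675·2/12) + 10.30·e^(−0.0675·3/12) + 10.30·e^(−0.0675·4/12)
I = 10.2422 + 10.1848 + 10.1276 + 10.0708 = 40.6254
F = (S − I)·e^(rT) = (336.26 − 40.6254) · e^(0.0675·5/12)
= 295.6346 · e^0.028125 = 295.6346 × 1.028524 = CHF 304.07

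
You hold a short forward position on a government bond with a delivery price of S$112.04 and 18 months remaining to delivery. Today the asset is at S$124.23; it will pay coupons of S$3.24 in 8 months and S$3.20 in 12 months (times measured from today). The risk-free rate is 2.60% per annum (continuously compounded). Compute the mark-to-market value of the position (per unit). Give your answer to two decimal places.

PV(remaining coupons) I = 3.24·e^(−0.0260·8/12) + 3.20·e^(−0.0260·12/12) = 6.3022
Current forward F = (S − I)·e^(rT) = (124.23 − 6.3022)·e^(0.0260·18/12) = 117.9278 × 1.039770 = 122.6178
Value (long) = (F − K)·e^(−rT) = (122.6178 − 112.04) × 0.961751 = 10.1732
Short position value = −(long value) = -S$10.17

-S$10.17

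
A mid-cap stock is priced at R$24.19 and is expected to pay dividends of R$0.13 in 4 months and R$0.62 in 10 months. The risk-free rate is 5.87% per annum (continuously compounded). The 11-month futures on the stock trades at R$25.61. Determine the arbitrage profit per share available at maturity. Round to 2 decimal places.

R$0.84 per share

PV(dividends) I = 0.13·e^(−0.0587·4/12) + 0.62·e^(−0.0587·10/12) = 0.7179
Fair futures F* = (S − I)·e^(rT) = (24.19 − 0.7179)·e^0.053808 = 23.4721 × 1.055282 = 24.7697
Market R$25.61 > fair 24.7697: forward overpriced → cash-and-carry (borrow at r, buy the stock and collect the dividends, short the forward).
Profit at T = |F_mkt − F*| = |25.61 − 24.7697| = R$0.84 per share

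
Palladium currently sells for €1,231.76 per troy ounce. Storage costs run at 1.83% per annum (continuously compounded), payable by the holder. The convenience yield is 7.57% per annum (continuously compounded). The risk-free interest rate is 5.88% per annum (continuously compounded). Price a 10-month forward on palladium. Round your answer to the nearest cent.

Net carry = r + u − y = 0.0588 + 0.0183 − 0.0757 = 0.0014
F = S·e^((r+u−y)T) = 1231.76 · e^(0.0014 × 10/12) = 1231.76 · e^0.00116667
= 1231.76 × 1.00116735 = €1,233.20 per troy ounce

€1,233.20 per troy ounce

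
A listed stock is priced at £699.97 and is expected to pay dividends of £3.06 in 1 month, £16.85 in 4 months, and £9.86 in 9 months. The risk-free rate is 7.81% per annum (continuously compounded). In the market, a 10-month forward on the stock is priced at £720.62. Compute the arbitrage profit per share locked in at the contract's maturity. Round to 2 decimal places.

PV(dividends) I = 3.06·e^(−0.0781·1/12) + 16.85·e^(−0.0781·4/12) + 9.86·e^(−0.0781·9/12) = 28.7562
Fair forward F* = (S − I)·e^(rT) = (699.97 − 28.7562)·e^0.065083 = 671.2138 × 1.067248 = 716.3516
Market £720.62 > fair 716.3516: forward overpriced → cash-and-carry (borrow at r, buy the stock and collect the dividends, short the forward).
Profit at T = |F_mkt − F*| = |720.62 − 716.3516| = £4.27 per share

£4.27 per share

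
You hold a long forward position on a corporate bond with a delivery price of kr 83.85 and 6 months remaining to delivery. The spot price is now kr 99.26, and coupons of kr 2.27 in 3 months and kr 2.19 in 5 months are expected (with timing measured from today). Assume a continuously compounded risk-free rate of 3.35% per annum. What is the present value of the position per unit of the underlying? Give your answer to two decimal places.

kr 12.39

PV(remaining coupons) I = 2.27·e^(−0.0335·3/12) + 2.19·e^(−0.0335·5/12) = 4.4107
Current forward F = (S − I)·e^(rT) = (99.26 − 4.4107)·e^(0.0335·6/12) = 94.8493 × 1.016891 = 96.4514
Value (long) = (F − K)·e^(−rT) = (96.4514 − 83.85) × 0.983390 = 12.3921
Value = kr 12.39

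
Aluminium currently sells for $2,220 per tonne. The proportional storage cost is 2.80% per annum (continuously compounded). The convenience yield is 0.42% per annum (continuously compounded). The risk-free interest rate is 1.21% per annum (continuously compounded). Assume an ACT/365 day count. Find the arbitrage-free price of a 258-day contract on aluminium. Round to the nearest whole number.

Net carry = r + u − y = 0.0121 + 0.0280 − 0.0042 = 0.0359
F = S·e^((r+u−y)T) = 2220 · e^(0.0359 × 258/365) = 2220 · e^0.025376
= 2220 × 1.025701 = $2,277 per tonne

$2,277 per tonne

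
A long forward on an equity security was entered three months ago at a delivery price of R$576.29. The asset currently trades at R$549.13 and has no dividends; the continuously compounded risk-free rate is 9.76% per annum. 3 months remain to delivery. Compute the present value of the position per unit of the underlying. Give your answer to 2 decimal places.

-R$13.27

Current fair forward for the remaining 3 months: F = S·e^(r·T), r = 0.0976
F = 549.13 · e^(0.0976 × 3/12) = 549.13 × 1.024700 = 562.6935
Value of long forward = (F − K)·e^(−rT) = (562.6935 − 576.29) · e^(−0.0976·3/12)
= -13.5965 × 0.975895 = -13.27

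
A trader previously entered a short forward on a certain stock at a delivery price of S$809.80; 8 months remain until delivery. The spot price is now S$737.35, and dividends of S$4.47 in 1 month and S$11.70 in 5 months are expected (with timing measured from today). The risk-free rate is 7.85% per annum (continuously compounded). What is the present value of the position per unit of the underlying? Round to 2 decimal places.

S$46.92

PV(remaining dividends) I = 4.47·e^(−0.0785·1/12) + 11.70·e^(−0.0785·5/12) = 15.7644
Current forward F = (S − I)·e^(rT) = (737.35 − 15.7644)·e^(0.0785·8/12) = 721.5856 × 1.053727 = 760.3542
Value (long) = (F − K)·e^(−rT) = (760.3542 − 809.80) × 0.949012 = -46.9247
Short position value = −(long value) = S$46.92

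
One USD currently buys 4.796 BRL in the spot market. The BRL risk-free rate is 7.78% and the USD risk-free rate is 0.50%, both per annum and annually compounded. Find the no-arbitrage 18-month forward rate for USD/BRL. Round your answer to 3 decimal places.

By covered interest parity, F = S · (1+r_BRL)^T / (1+r_USD)^T
= 4.796 × 1.118941 / 1.007509 = 4.796 × 1.110601
F = 5.326 BRL per USD

5.326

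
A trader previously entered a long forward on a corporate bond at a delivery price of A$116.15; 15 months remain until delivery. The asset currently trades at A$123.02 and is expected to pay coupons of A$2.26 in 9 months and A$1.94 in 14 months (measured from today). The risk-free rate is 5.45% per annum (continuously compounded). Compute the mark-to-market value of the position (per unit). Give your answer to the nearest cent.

A$10.53

PV(remaining coupons) I = 2.26·e^(−0.0545·9/12) + 1.94·e^(−0.0545·14/12) = 3.9900
Current forward F = (S − I)·e^(rT) = (123.02 − 3.9900)·e^(0.0545·15/12) = 119.0300 × 1.070499 = 127.4215
Value (long) = (F − K)·e^(−rT) = (127.4215 − 116.15) × 0.934144 = 10.5292
Value = A$10.53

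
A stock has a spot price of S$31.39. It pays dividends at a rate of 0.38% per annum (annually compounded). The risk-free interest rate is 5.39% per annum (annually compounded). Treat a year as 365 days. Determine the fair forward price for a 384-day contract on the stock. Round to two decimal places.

S$33.04

F = S · (1+r)^T / (1+q)^T
= 31.39 × 1.056784 / 1.003998 = 31.39 × 1.052576
F = S$33.04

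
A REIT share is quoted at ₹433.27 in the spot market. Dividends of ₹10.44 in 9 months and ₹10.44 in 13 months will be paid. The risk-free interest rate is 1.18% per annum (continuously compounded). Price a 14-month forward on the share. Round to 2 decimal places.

₹418.33

PV(dividends) I = 10.44·e^(−0.0118·9/12) + 10.44·e^(−0.0118·13/12)
I = 10.3480 + 10.3074 = 20.6554
F = (S − I)·e^(rT) = (433.27 − 20.6554) · e^(0.0118·14/12)
= 412.6146 · e^0.013767 = 412.6146 × 1.013862 = ₹418.33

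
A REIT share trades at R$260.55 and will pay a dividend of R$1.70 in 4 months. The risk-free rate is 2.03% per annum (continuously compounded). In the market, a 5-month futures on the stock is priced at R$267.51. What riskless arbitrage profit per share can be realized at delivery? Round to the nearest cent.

R$6.45 per share

PV(dividends) I = 1.70·e^(−0.0203·4/12) = 1.6885
Fair futures F* = (S − I)·e^(rT) = (260.55 − 1.6885)·e^0.008458 = 258.8615 × 1.008494 = 261.0603
Market R$267.51 > fair 261.0603: forward overpriced → cash-and-carry (borrow at r, buy the stock and collect the dividends, short the forward).
Profit at T = |F_mkt − F*| = |267.51 − 261.0603| = R$6.45 per share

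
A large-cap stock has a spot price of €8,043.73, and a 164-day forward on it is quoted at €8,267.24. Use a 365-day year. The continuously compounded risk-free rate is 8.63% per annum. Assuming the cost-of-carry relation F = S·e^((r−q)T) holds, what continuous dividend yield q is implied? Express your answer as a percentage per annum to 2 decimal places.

From F = S·e^((r−q)T): (r − q) = ln(F/S)/T
ln(8267.24/8043.73) = ln(1.027787) = 0.027408
(r − q) = 0.027408 / (164/365) = 0.061000
q = r − ln(F/S)/T = 0.0863 − 0.061000 = 0.025300
q = 2.53%

2.53%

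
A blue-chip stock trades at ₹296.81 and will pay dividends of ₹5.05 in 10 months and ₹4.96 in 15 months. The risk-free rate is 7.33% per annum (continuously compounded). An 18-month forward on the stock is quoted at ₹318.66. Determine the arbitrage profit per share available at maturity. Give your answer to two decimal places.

PV(dividends) I = 5.05·e^(−0.0733·10/12) + 4.96·e^(−0.0733·15/12) = 9.2765
Fair forward F* = (S − I)·e^(rT) = (296.81 − 9.2765)·e^0.109950 = 287.5335 × 1.116222 = 320.9512
Market ₹318.66 < fair 320.9512: forward underpriced → reverse cash-and-carry (short the stock, invest proceeds at r, pay the dividends, go long the forward).
Profit at T = |F_mkt − F*| = |318.66 − 320.9512| = ₹2.29 per share

₹2.29 per share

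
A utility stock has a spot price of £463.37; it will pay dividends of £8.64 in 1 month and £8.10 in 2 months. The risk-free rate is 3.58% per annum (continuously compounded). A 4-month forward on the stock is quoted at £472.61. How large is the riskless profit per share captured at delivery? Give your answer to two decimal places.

£20.54 per share

PV(dividends) I = 8.64·e^(−0.0358·1/12) + 8.10·e^(−0.0358·2/12) = 16.6661
Fair forward F* = (S − I)·e^(rT) = (463.37 − 16.6661)·e^0.011933 = 446.7039 × 1.012004 = 452.0661
Market £472.61 > fair 452.0661: forward overpriced → cash-and-carry (borrow at r, buy the stock and collect the dividends, short the forward).
Profit at T = |F_mkt − F*| = |472.61 − 452.0661| = £20.54 per share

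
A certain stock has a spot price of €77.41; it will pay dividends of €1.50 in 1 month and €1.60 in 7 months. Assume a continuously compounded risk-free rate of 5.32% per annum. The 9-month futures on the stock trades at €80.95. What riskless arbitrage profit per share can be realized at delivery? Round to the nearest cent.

PV(dividends) I = 1.50·e^(−0.0532·1/12) + 1.60·e^(−0.0532·7/12) = 3.0445
Fair futures F* = (S − I)·e^(rT) = (77.41 − 3.0445)·e^0.039900 = 74.3655 × 1.040707 = 77.3927
Market €80.95 > fair 77.3927: forward overpriced → cash-and-carry (borrow at r, buy the stock and collect the dividends, short the forward).
Profit at T = |F_mkt − F*| = |80.95 − 77.3927| = €3.56 per share

€3.56 per share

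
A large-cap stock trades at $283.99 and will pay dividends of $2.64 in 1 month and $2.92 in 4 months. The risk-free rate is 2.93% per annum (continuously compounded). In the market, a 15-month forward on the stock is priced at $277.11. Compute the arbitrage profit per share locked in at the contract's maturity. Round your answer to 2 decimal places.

PV(dividends) I = 2.64·e^(−0.0293·1/12) + 2.92·e^(−0.0293·4/12) = 5.5252
Fair forward F* = (S − I)·e^(rT) = (283.99 − 5.5252)·e^0.036625 = 278.4648 × 1.037304 = 288.8527
Market $277.11 < fair 288.8527: forward underpriced → reverse cash-and-carry (short the stock, invest proceeds at r, pay the dividends, go long the forward).
Profit at T = |F_mkt − F*| = |277.11 − 288.8527| = $11.74 per share

$11.74 per share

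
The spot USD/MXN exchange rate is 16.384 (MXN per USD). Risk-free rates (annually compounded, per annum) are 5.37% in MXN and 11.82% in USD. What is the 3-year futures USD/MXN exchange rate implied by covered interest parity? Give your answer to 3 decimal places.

By covered interest parity, F = S · (1+r_MXN)^T / (1+r_USD)^T
= 16.384 × 1.169906 / 1.398165 = 16.384 × 0.836744
F = 13.709 MXN per USD

13.709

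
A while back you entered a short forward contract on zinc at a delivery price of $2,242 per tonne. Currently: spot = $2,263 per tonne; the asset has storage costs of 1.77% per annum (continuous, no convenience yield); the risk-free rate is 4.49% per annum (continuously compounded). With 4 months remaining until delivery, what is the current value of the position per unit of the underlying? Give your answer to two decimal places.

-$67.70 per tonne

Current fair forward for the remaining 4 months: F = S·e^((r + u)·T), (r + u) = 0.0449 + 0.0177 = 0.0626
F = 2263 · e^(0.0626 × 4/12) = 2263 × 1.02108590 = 2310.7174
Value of long forward = (F − K)·e^(−rT) = (2310.7174 − 2242) · e^(−0.0449·4/12)
= 68.7174 × 0.98514478 = 67.70
Short position value = −(long value) = -$67.70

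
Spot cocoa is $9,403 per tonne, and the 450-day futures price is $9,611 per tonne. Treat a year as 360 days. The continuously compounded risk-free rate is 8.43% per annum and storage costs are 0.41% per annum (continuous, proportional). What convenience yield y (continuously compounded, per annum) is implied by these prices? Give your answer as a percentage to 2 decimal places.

F = S·e^((r+u−y)T) ⇒ (r+u−y) = ln(F/S)/T
ln(9611/9403) = 0.021879; /T ⇒ 0.017503
y = r + u − ln(F/S)/T = 0.0843 + 0.0041 − 0.017503 = 0.070897
y = 7.09%

7.09%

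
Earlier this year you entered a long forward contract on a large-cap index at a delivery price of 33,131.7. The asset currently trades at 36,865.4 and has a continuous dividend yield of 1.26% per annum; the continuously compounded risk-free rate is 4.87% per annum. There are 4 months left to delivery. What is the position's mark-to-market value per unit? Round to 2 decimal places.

Current fair forward for the remaining 4 months: F = S·e^((r − q)·T), (r − q) = 0.0487 − 0.0126 = 0.0361
F = 36865.4 · e^(0.0361 × 4/12) = 36865.4 × 1.01210603 = 37311.6936
Value of long forward = (F − K)·e^(−rT) = (37311.6936 − 33131.7) · e^(−0.0487·4/12)
= 4179.9936 × 0.98389772 = 4112.69

4112.69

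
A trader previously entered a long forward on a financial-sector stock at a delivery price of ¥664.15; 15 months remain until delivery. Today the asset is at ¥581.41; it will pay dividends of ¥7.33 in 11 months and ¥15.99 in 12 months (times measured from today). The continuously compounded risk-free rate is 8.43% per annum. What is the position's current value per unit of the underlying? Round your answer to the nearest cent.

PV(remaining dividends) I = 7.33·e^(−0.0843·11/12) + 15.99·e^(−0.0843·12/12) = 21.4822
Current forward F = (S − I)·e^(rT) = (581.41 − 21.4822)·e^(0.0843·15/12) = 559.9278 × 1.111127 = 622.1509
Value (long) = (F − K)·e^(−rT) = (622.1509 − 664.15) × 0.899987 = -37.7986
Value = -¥37.80

-¥37.80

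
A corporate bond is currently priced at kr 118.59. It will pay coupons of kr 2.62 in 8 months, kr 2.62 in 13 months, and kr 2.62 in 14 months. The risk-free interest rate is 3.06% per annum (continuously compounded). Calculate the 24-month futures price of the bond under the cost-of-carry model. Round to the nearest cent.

PV(coupons) I = 2.62·e^(−0.0306·8/12) + 2.62·e^(−0.0306·13/12) + 2.62·e^(−0.0306·14/12)
I = 2.5671 + 2.5346 + 2.5281 = 7.6298
F = (S − I)·e^(rT) = (118.59 − 7.6298) · e^(0.0306·24/12)
= 110.9602 · e^0.061200 = 110.9602 × 1.063112 = kr 117.96

kr 117.96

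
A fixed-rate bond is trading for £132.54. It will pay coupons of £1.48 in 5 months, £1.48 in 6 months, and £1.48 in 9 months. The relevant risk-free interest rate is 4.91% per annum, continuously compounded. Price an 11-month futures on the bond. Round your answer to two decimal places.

PV(coupons) I = 1.48·e^(−0.0491·5/12) + 1.48·e^(−0.0491·6/12) + 1.48·e^(−0.0491·9/12)
I = 1.4500 + 1.4441 + 1.4265 = 4.3206
F = (S − I)·e^(rT) = (132.54 − 4.3206) · e^(0.0491·11/12)
= 128.2194 · e^0.045008 = 128.2194 × 1.046036 = £134.12

£134.12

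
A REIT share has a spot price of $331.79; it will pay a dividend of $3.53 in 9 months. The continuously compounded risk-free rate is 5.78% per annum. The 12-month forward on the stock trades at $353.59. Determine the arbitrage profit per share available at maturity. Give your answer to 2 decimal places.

PV(dividends) I = 3.53·e^(−0.0578·9/12) = 3.3802
Fair forward F* = (S − I)·e^(rT) = (331.79 − 3.3802)·e^0.057800 = 328.4098 × 1.059503 = 347.9512
Market $353.59 > fair 347.9512: forward overpriced → cash-and-carry (borrow at r, buy the stock and collect the dividends, short the forward).
Profit at T = |F_mkt − F*| = |353.59 − 347.9512| = $5.64 per share

$5.64 per share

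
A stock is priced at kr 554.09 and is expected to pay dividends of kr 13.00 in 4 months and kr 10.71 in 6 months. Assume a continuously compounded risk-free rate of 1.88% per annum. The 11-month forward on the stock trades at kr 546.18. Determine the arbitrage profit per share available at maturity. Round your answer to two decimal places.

kr 6.40 per share

PV(dividends) I = 13.00·e^(−0.0188·4/12) + 10.71·e^(−0.0188·6/12) = 23.5286
Fair forward F* = (S − I)·e^(rT) = (554.09 − 23.5286)·e^0.017233 = 530.5614 × 1.017382 = 539.7836
Market kr 546.18 > fair 539.7836: forward overpriced → cash-and-carry (borrow at r, buy the stock and collect the dividends, short the forward).
Profit at T = |F_mkt − F*| = |546.18 − 539.7836| = kr 6.40 per share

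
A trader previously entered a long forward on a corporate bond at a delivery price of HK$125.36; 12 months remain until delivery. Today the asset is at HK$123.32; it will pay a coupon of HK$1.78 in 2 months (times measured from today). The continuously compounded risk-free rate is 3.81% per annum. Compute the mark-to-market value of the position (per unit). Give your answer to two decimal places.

PV(remaining coupons) I = 1.78·e^(−0.0381·2/12) = 1.7687
Current forward F = (S − I)·e^(rT) = (123.32 − 1.7687)·e^(0.0381·12/12) = 121.5513 × 1.038835 = 126.2717
Value (long) = (F − K)·e^(−rT) = (126.2717 − 125.36) × 0.962617 = 0.8776
Value = HK$0.88

HK$0.88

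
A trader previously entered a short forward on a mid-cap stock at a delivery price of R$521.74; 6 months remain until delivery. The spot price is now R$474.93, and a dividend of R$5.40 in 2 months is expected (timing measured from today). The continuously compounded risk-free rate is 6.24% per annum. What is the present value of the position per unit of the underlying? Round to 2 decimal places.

R$36.13

PV(remaining dividends) I = 5.40·e^(−0.0624·2/12) = 5.3441
Current forward F = (S − I)·e^(rT) = (474.93 − 5.3441)·e^(0.0624·6/12) = 469.5859 × 1.031692 = 484.4680
Value (long) = (F − K)·e^(−rT) = (484.4680 − 521.74) × 0.969282 = -36.1271
Short position value = −(long value) = R$36.13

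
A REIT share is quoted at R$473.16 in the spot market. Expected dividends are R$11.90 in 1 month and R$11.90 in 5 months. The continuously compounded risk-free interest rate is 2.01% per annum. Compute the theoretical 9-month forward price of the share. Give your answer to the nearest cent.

PV(dividends) I = 11.90·e^(−0.0201·1/12) + 11.90·e^(−0.0201·5/12)
I = 11.8801 + 11.8008 = 23.6809
F = (S − I)·e^(rT) = (473.16 − 23.6809) · e^(0.0201·9/12)
= 449.4791 · e^0.015075 = 449.4791 × 1.015189 = R$456.31

R$456.31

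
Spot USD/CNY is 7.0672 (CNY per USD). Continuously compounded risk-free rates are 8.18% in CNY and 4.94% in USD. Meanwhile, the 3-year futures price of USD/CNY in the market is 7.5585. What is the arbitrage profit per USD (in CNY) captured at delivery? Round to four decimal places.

0.2301 per USD (in CNY)

Fair futures: F* = S·e^(carry·T), with carry = (r_CNY − r_USD) = 0.0818 − 0.0494 = 0.0324
F* = 7.0672 · e^(0.0324 × 3) = 7.0672 · e^0.097200 = 7.0672 × 1.102081 = 7.7886
Market 7.5585 < fair 7.7886: forward underpriced → reverse cash-and-carry (short spot, go long the forward).
At maturity, profit = |F_mkt − F*| = |7.5585 − 7.7886| = 0.2301 per USD (in CNY)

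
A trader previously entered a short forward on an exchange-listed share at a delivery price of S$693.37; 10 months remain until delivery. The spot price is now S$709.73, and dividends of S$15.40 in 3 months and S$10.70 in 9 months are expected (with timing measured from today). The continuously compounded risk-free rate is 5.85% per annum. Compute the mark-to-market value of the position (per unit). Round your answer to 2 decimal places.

PV(remaining dividends) I = 15.40·e^(−0.0585·3/12) + 10.70·e^(−0.0585·9/12) = 25.4171
Current forward F = (S − I)·e^(rT) = (709.73 − 25.4171)·e^(0.0585·10/12) = 684.3129 × 1.049958 = 718.4998
Value (long) = (F − K)·e^(−rT) = (718.4998 − 693.37) × 0.952419 = 23.9341
Short position value = −(long value) = -S$23.93

-S$23.93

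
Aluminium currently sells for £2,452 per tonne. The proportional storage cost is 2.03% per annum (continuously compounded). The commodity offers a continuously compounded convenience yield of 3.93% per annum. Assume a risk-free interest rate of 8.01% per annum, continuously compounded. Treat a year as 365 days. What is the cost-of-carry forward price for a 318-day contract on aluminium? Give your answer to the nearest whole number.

Net carry = r + u − y = 0.0801 + 0.0203 − 0.0393 = 0.0611
F = S·e^((r+u−y)T) = 2452 · e^(0.0611 × 318/365) = 2452 · e^0.053232
= 2452 × 1.054674 = £2,586 per tonne

£2,586 per tonne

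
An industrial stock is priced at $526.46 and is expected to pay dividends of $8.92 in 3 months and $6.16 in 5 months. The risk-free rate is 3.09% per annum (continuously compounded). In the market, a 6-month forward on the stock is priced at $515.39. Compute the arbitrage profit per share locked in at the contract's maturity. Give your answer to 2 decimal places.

$4.10 per share

PV(dividends) I = 8.92·e^(−0.0309·3/12) + 6.16·e^(−0.0309·5/12) = 14.9326
Fair forward F* = (S − I)·e^(rT) = (526.46 − 14.9326)·e^0.015450 = 511.5274 × 1.015570 = 519.4919
Market $515.39 < fair 519.4919: forward underpriced → reverse cash-and-carry (short the stock, invest proceeds at r, pay the dividends, go long the forward).
Profit at T = |F_mkt − F*| = |515.39 − 519.4919| = $4.10 per share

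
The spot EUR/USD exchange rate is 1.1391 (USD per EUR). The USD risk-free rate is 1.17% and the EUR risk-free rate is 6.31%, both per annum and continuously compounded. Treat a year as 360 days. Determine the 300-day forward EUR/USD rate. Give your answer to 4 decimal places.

1.0913

F = S·e^((r_USD − r_EUR)T) = 1.1391 · e^((0.0117 − 0.0631) × 300/360)
= 1.1391 · e^-0.042833 = 1.1391 × 0.958071
F = 1.0913 USD per EUR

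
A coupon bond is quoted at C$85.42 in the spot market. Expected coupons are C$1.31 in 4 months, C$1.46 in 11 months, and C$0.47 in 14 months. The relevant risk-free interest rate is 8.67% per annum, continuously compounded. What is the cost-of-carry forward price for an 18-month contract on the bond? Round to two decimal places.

C$93.81

PV(coupons) I = 1.31·e^(−0.0867·4/12) + 1.46·e^(−0.0867·11/12) + 0.47·e^(−0.0867·14/12)
I = 1.2727 + 1.3485 + 0.4248 = 3.0460
F = (S − I)·e^(rT) = (85.42 − 3.0460) · e^(0.0867·18/12)
= 82.3740 · e^0.130050 = 82.3740 × 1.138885 = C$93.81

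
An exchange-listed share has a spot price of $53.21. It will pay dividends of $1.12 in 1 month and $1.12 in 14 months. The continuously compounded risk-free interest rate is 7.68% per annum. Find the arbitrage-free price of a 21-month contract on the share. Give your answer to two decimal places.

PV(dividends) I = 1.12·e^(−0.0768·1/12) + 1.12·e^(−0.0768·14/12)
I = 1.1129 + 1.0240 = 2.1369
F = (S − I)·e^(rT) = (53.21 − 2.1369) · e^(0.0768·21/12)
= 51.0731 · e^0.134400 = 51.0731 × 1.143850 = $58.42

$58.42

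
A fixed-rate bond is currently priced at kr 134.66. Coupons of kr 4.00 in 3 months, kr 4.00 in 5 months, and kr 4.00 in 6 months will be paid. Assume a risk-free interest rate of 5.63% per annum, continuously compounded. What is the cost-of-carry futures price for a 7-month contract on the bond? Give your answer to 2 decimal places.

kr 127.02

PV(coupons) I = 4.00·e^(−0.0563·3/12) + 4.00·e^(−0.0563·5/12) + 4.00·e^(−0.0563·6/12)
I = 3.9441 + 3.9073 + 3.8890 = 11.7404
F = (S − I)·e^(rT) = (134.66 − 11.7404) · e^(0.0563·7/12)
= 122.9196 · e^0.032842 = 122.9196 × 1.033387 = kr 127.02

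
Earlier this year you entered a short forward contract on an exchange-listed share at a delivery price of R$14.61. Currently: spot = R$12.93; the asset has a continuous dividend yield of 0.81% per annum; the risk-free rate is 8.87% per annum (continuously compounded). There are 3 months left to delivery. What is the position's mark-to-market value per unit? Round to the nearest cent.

Current fair forward for the remaining 3 months: F = S·e^((r − q)·T), (r − q) = 0.0887 − 0.0081 = 0.0806
F = 12.93 · e^(0.0806 × 3/12) = 12.93 × 1.020354 = 13.1932
Value of long forward = (F − K)·e^(−rT) = (13.1932 − 14.61) · e^(−0.0887·3/12)
= -1.4168 × 0.978069 = -1.39
Short position value = −(long value) = R$1.39

R$1.39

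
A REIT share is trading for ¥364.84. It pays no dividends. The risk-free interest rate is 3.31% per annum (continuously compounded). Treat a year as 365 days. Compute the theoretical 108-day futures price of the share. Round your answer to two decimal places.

F = S·e^(rT) = 364.84 · e^(0.0331 × 108/365)
= 364.84 · e^0.009794 = 364.84 × 1.009842
F = ¥368.43

¥368.43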